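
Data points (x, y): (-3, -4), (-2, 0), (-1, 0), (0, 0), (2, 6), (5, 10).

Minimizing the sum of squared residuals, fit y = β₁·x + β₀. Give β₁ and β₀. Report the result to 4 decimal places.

The normal system MᵀM·[β₁, β₀]ᵀ = Mᵀy is [[43, 1]; [1, 6]]·[β₁, β₀]ᵀ = [74, 12]ᵀ.
Eliminating β₀: 6·(row 1) − 1·(row 2) gives 257·β₁ = 6·74 − 1·12 = 432, so β₁ = 432/257.
Then β₀ = (12 − 1·(432/257))/6 = 442/257.

β₁ = 1.6809, β₀ = 1.7198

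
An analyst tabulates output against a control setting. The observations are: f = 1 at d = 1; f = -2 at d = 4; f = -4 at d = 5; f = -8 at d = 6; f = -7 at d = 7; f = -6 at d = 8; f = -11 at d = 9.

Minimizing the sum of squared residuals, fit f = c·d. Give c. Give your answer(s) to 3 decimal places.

c = -0.996

Entries of XᵀX: Σd·d = 272.
Moment sums: Σd·f = -271.
XᵀX·[c]ᵀ = Xᵀf becomes [[272]]·[c]ᵀ = [-271]ᵀ.
Hence c = -271 / 272 ≈ -0.996324.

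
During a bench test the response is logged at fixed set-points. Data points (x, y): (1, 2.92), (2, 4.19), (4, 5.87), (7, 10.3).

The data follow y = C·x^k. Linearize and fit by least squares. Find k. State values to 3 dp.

k = 0.625

With ln yᵢ as the transformed response and ln xᵢ as the regressor:
Σln x = 4.0254, Σ(ln x)² = 6.1888, Σln y = 6.6063, Σln x·ln y = 7.9848.
Normal system: [[6.1888, 4.0254]; [4.0254, 4]]·[k, ln C]ᵀ = [7.9848, 6.6063]ᵀ.
Solving (det = 8.5519): k = 0.62517, ln C = 1.02243.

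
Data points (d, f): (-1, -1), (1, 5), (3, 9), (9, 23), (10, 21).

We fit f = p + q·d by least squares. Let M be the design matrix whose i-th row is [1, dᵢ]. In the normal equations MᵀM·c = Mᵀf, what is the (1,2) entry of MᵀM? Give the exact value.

Row 1 ↔ basis 1, column 2 ↔ basis d, so (MᵀM)_{1,2} = Σᵢ d = (1)·(-1) + (1)·(1) + (1)·(3) + (1)·(9) + (1)·(10) = 22.

22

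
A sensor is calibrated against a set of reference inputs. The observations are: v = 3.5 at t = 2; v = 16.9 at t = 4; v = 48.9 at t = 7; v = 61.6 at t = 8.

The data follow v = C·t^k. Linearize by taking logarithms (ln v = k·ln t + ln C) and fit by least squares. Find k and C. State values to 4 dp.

k = 2.0682, C = 0.8747

With ln vᵢ as the transformed response and ln tᵢ as the regressor:
Over the data: Σln t = 6.1048, Σ(ln t)² = 10.5129, Σln v = 12.0905, Σln t·ln v = 20.9257.
Normal system: [[10.5129, 6.1048]; [6.1048, 4]]·[k, ln C]ᵀ = [20.9257, 12.0905]ᵀ.
Solving (det = 4.7831): k = 2.06822, ln C = -0.13389, so C = exp(-0.13389) = 0.87469.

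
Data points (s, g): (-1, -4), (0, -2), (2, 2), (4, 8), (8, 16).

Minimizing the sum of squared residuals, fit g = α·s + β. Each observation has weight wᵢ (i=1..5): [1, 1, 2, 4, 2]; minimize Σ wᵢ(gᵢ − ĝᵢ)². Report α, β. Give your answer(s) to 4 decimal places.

With design matrix A, AᵀWA = [[201, 35]; [35, 10]] and AᵀWg = [396, 62]ᵀ.
Δ = 201·10 − 35² = 785.
α = (396·10 − 35·62)/785 = 358/157; β = (201·62 − 35·396)/785 = -1398/785.

α = 2.2803, β = -1.7809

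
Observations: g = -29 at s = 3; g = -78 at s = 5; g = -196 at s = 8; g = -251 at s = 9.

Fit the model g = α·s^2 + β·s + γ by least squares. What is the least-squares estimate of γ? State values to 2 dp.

γ = -5.80

From the data, Σs^2·s^2 = 11363, Σs^2·s = 1393, Σs^2 = 179, Σs·s = 179, Σs = 25, Σ1 = 4.
Right-hand side: Σs^2·g = -35086, Σs·g = -4304, Σg = -554.
Row-reducing yields α = -2279/708, β = 1285/708, γ = -342/59.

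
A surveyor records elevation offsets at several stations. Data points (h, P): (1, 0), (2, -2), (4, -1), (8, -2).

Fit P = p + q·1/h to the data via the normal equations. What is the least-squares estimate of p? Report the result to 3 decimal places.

Compute the Gram sums: Σ1 = 4, Σ1/h = 15/8, Σ1/h·1/h = 85/64.
Right-hand side: ΣP = -5, Σ1/h·P = -3/2.
Eliminating q: (85/64)·(row 1) − (15/8)·(row 2) gives (115/64)·p = (85/64)·(-5) − (15/8)·(-3/2) = -245/64, so p = -49/23.
Then q = ((-3/2) − (15/8)·(-49/23))/(85/64) = 216/115.

p = -2.130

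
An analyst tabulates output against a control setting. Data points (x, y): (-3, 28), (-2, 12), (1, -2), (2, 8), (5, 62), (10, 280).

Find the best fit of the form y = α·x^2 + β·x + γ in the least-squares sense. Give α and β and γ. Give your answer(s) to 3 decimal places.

From the data, Σx^2·x^2 = 10739, Σx^2·x = 1099, Σx^2 = 143, Σx·x = 143, Σx = 13, Σ1 = 6.
Moment sums: Σx^2·y = 29880, Σx·y = 3016, Σy = 388.
AᵀA·[α, β, γ]ᵀ = Aᵀy becomes [[10739, 1099, 143]; [1099, 143, 13]; [143, 13, 6]]·[α, β, γ]ᵀ = [29880, 3016, 388]ᵀ.
Solving the 3×3 system (Gaussian elimination) gives α = 489463/164280, β = -50341/32856, γ = -82789/27380.

α = 2.979, β = -1.532, γ = -3.024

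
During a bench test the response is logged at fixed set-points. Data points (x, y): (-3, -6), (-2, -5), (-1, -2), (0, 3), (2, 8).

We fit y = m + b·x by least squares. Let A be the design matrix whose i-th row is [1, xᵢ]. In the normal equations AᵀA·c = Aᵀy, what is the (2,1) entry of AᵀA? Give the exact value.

Row 2 ↔ basis x, column 1 ↔ basis 1, so (AᵀA)_{2,1} = Σᵢ x = (-3)·(1) + (-2)·(1) + (-1)·(1) + (0)·(1) + (2)·(1) = -4.

-4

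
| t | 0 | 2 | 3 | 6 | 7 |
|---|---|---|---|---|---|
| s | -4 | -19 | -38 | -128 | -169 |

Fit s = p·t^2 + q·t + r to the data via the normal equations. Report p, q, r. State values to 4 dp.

p = -3.1025, q = -1.9844, r = -3.6475

Normal-equation sums: Σt^2·t^2 = 3794, Σt^2·t = 594, Σt^2 = 98, Σt·t = 98, Σt = 18, Σ1 = 5.
And Σt^2·s = -13307, Σt·s = -2103, Σs = -358.
Normal equations: [[3794, 594, 98]; [594, 98, 18]; [98, 18, 5]]·[p, q, r]ᵀ = [-13307, -2103, -358]ᵀ.
Row-reducing yields p = -7781/2508, q = -1659/836, r = -2287/627.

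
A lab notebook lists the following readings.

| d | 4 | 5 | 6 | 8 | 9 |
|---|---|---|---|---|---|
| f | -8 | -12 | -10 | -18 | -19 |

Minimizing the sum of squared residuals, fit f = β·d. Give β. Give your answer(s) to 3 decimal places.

β = -2.104

Setting ∂/∂β … = 0 gives: 222·β = -467.
(Σd·d = 222, Σd·f = -467.)
β = (-467)/222 = -2.1036.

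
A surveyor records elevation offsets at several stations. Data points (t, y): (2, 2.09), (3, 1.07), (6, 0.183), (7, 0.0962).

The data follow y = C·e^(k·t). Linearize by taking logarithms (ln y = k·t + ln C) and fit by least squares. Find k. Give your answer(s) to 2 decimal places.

k = -0.61

Linearized form: ln y = k·t + ln C. From the 4 transformed points,
AᵀA = [[98.0000, 18.0000]; [18.0000, 4]], rhs = [-24.9016, -3.2348]ᵀ  (here Σt = 18.0000, Σ(t)² = 98.0000, Σln y = -3.2348, Σt·ln y = -24.9016).
Solving (det = 68.0000): k = -0.60854, ln C = 1.92972.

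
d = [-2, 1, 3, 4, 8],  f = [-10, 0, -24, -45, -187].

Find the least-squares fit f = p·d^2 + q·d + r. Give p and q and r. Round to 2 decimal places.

p = -2.98, q = 0.16, r = 2.39

Entries of XᵀX: Σd^2·d^2 = 4450, Σd^2·d = 596, Σd^2 = 94, Σd·d = 94, Σd = 14, Σ1 = 5.
And Σd^2·f = -12944, Σd·f = -1728, Σf = -266.
Normal equations: [[4450, 596, 94]; [596, 94, 14]; [94, 14, 5]]·[p, q, r]ᵀ = [-12944, -1728, -266]ᵀ.
Inverting the 3×3 Gram matrix, [p, q, r]ᵀ = [-135098/45327, 7210/45327, 36086/15109]ᵀ.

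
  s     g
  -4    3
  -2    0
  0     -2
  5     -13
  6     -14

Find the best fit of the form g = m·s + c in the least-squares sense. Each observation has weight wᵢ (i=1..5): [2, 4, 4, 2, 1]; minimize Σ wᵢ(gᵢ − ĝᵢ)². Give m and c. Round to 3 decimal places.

Setting ∂/∂m … = 0 gives: 134·m + 0·c = -238;  0·m + 13·c = -42.
(Σwᵢ·s·s = 134, Σwᵢ·s = 0, Σwᵢ·1 = 13, Σwᵢ·s·g = -238, Σwᵢ·g = -42.)
Eliminating c: 13·(row 1) − 0·(row 2) gives 1742·m = 13·(-238) − 0·(-42) = -3094, so m = -119/67.
Then c = ((-42) − 0·(-119/67))/13 = -42/13.

m = -1.776, c = -3.231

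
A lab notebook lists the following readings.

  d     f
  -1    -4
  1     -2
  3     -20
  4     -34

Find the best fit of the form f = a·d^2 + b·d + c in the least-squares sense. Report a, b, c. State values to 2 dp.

a = -2.26, b = 0.67, c = -0.91

AᵀA·[a, b, c]ᵀ = Aᵀf reads: 339·a + 91·b + 27·c = -730;  91·a + 27·b + 7·c = -194;  27·a + 7·b + 4·c = -60.
Row-reducing yields a = -450/199, b = 134/199, c = -182/199.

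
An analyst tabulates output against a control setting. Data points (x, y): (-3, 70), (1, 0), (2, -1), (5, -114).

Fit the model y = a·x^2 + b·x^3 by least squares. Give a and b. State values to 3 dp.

The normal equations are: 723·a + 2915·b = -2224;  2915·a + 16419·b = -16148.
Determinant 723·16419 − 2915² = 3373712.
a = ((-2224)·16419 − 2915·(-16148))/3373712 = 2638891/843428; b = (723·(-16148) − 2915·(-2224))/3373712 = -1298011/843428.

a = 3.129, b = -1.539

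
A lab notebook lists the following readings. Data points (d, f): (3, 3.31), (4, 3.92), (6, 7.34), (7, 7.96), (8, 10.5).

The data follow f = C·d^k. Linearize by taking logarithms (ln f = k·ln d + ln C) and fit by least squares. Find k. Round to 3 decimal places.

k = 1.192

Linearized form: ln f = k·ln d + ln C. From the 5 transformed points,
Σln d = 8.3020, Σ(ln d)² = 14.4498, Σln f = 8.9822, Σln d·ln f = 15.7066.
Equations: 14.4498·k + 8.3020·ln C = 15.7066;  8.3020·k + 5·ln C = 8.9822.
Solving (det = 3.3255): k = 1.19157, ln C = -0.18205.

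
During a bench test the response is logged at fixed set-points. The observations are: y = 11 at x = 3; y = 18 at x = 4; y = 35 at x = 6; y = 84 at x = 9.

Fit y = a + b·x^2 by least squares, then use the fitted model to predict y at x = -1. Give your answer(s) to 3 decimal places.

Entries of MᵀM: Σ1 = 4, Σx^2 = 142, Σx^2·x^2 = 8194.
Right-hand side: Σy = 148, Σx^2·y = 8451.
MᵀM·[a, b]ᵀ = Mᵀy becomes [[4, 142]; [142, 8194]]·[a, b]ᵀ = [148, 8451]ᵀ.
Eliminating b: 8194·(row 1) − 142·(row 2) gives 12612·a = 8194·148 − 142·8451 = 12670, so a = 6335/6306.
Then b = (8451 − 142·(6335/6306))/8194 = 3197/3153.
At x = -1: ŷ = (6335/6306)·(1) + (3197/3153)·(1) = 4243/2102.

ŷ = 2.019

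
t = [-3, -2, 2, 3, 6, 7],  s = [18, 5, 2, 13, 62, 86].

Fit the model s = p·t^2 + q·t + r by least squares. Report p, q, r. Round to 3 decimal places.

p = 1.954, q = -0.872, r = -3.252

The normal equations are: 3891·p + 559·q + 111·r = 6753;  559·p + 111·q + 13·r = 953;  111·p + 13·q + 6·r = 186.
Row-reducing yields p = 14167/7252, q = -129/148, r = -11791/3626.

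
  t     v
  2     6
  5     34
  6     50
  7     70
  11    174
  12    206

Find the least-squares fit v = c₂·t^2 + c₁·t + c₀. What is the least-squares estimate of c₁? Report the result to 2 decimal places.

From the data, Σt^2·t^2 = 39715, Σt^2·t = 3751, Σt^2 = 379, Σt·t = 379, Σt = 43, Σ1 = 6.
And Σt^2·v = 56822, Σt·v = 5358, Σv = 540.
AᵀA·[c₂, c₁, c₀]ᵀ = Aᵀv becomes [[39715, 3751, 379]; [3751, 379, 43]; [379, 43, 6]]·[c₂, c₁, c₀]ᵀ = [56822, 5358, 540]ᵀ.
Row-reducing yields c₂ = 51701/34878, c₁ = -22637/34878, c₀ = 5912/5813.

c₁ = -0.65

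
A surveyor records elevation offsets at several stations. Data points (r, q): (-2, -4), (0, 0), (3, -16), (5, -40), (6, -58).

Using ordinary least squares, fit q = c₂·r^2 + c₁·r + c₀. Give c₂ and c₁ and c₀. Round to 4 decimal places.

c₂ = -1.4545, c₁ = -0.8740, c₀ = 0.0237

Normal-equation sums: Σr^2·r^2 = 2018, Σr^2·r = 360, Σr^2 = 74, Σr·r = 74, Σr = 12, Σ1 = 5.
And Σr^2·q = -3248, Σr·q = -588, Σq = -118.
So XᵀX·[c₂, c₁, c₀]ᵀ = Xᵀq: [[2018, 360, 74]; [360, 74, 12]; [74, 12, 5]]·[c₂, c₁, c₀]ᵀ = [-3248, -588, -118]ᵀ.
Inverting the 3×3 Gram matrix, [c₂, c₁, c₀]ᵀ = [-15346/10551, -3074/3517, 250/10551]ᵀ.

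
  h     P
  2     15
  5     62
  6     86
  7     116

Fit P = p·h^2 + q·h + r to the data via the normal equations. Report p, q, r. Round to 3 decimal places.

p = 2.301, q = -0.552, r = 6.931

The normal equations are: 4338·p + 692·q + 114·r = 10390;  692·p + 114·q + 20·r = 1668;  114·p + 20·q + 4·r = 279.
Row-reducing yields p = 833/362, q = -100/181, r = 2509/362.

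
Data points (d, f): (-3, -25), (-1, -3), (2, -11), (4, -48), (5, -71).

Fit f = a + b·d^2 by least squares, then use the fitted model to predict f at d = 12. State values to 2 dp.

f̂ = -414.60

Normal-equation sums: Σ1 = 5, Σd^2 = 55, Σd^2·d^2 = 979.
Right-hand side: Σf = -158, Σd^2·f = -2815.
So AᵀA·[a, b]ᵀ = Aᵀf: [[5, 55]; [55, 979]]·[a, b]ᵀ = [-158, -2815]ᵀ.
Eliminating b: 979·(row 1) − 55·(row 2) gives 1870·a = 979·(-158) − 55·(-2815) = 143, so a = 13/170.
Then b = ((-2815) − 55·(13/170))/979 = -1077/374.
At d = 12: f̂ = (13/170)·(1) + (-1077/374)·(144) = -775297/1870.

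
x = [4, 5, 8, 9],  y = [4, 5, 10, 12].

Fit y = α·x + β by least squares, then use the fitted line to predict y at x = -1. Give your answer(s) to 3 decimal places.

Forming MᵀM = [[186, 26]; [26, 4]] and Mᵀy = [229, 31]ᵀ gives MᵀM·[α, β]ᵀ = Mᵀy.
Δ = 186·4 − 26² = 68.
α = (229·4 − 26·31)/68 = 55/34; β = (186·31 − 26·229)/68 = -47/17.
At x = -1: ŷ = (55/34)·(-1) + (-47/17)·(1) = -149/34.

ŷ = -4.382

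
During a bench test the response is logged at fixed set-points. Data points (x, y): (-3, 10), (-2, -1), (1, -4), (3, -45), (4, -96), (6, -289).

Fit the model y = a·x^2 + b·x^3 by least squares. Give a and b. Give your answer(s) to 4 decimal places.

Forming AᵀA = [[1731, 8769]; [8769, 52275]] and Aᵀy = [-12263, -70049]ᵀ gives AᵀA·[a, b]ᵀ = Aᵀy.
Eliminating b: 52275·(row 1) − 8769·(row 2) gives 13592664·a = 52275·(-12263) − 8769·(-70049) = -26788644, so a = -248043/125858.
Then b = ((-70049) − 8769·(-248043/125858))/52275 = -381127/377574.

a = -1.9708, b = -1.0094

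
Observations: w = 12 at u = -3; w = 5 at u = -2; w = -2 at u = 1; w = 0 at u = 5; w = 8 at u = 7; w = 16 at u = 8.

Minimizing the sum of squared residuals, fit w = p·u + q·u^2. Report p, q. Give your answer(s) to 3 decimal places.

Setting ∂/∂p … = 0 gives: 152·p + 946·q = 136;  946·p + 7220·q = 1542.
det = 152·7220 − 946² = 202524.
p = (136·7220 − 946·1542)/202524 = -17029/7233; q = (152·1542 − 946·136)/202524 = 3776/7233.

p = -2.354, q = 0.522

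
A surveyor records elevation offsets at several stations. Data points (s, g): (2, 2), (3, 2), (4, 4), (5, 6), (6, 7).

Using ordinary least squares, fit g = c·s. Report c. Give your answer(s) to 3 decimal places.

Sums needed: Σs·s = 90.
For Xᵀg: Σs·g = 98.
Normal equations: [[90]]·[c]ᵀ = [98]ᵀ.
Hence c = 98 / 90 ≈ 1.08889.

c = 1.089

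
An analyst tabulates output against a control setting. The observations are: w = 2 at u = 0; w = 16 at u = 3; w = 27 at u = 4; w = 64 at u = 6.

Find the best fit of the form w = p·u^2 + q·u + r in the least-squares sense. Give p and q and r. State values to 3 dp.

p = 1.950, q = -1.403, r = 2.073

From the data, Σu^2·u^2 = 1633, Σu^2·u = 307, Σu^2 = 61, Σu·u = 61, Σu = 13, Σ1 = 4.
Moment sums: Σu^2·w = 2880, Σu·w = 540, Σw = 109.
Solving the 3×3 system (Gaussian elimination) gives p = 39/20, q = -421/300, r = 311/150.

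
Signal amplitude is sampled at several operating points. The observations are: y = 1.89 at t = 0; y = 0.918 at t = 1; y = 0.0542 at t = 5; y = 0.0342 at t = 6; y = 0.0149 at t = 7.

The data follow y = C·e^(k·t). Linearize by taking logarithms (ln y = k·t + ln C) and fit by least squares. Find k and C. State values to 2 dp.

Let Y = ln y. Fitting Y = k·t + ln C by least squares:
Σt = 19.0000, Σ(t)² = 111.0000, Σln y = -9.9460, Σt·ln y = -64.3589.
Equations: 111.0000·k + 19.0000·ln C = -64.3589;  19.0000·k + 5·ln C = -9.9460.
Slope k = (n·Σt·ln y − Σt·Σln y)/(n·Σ(t)² − (Σt)²) = (5·-64.3589 − 19.0000·-9.9460)/194.0000 = -0.68464; ln C = (Σln y − k·Σt)/n = 0.61245, so C = exp(0.61245) = 1.84494.

k = -0.68, C = 1.84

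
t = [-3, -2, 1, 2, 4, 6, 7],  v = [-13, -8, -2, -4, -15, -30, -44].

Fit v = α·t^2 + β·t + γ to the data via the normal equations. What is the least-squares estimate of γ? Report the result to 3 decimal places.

γ = -2.078

Forming MᵀM = [[4067, 597, 119]; [597, 119, 15]; [119, 15, 7]] and Mᵀv = [-3643, -503, -116]ᵀ gives MᵀM·[α, β, γ]ᵀ = Mᵀv.
Row-reducing yields α = -10707/11158, β = 25715/30286, γ = -220270/106001.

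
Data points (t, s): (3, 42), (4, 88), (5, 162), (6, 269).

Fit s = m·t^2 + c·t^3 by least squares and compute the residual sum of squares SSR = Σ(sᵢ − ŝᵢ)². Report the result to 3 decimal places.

Entries of AᵀA: Σt^2·t^2 = 2258, Σt^2·t^3 = 12168, Σt^3·t^3 = 67106.
Moment sums: Σt^2·s = 15520, Σt^3·s = 85120.
Normal equations: [[2258, 12168]; [12168, 67106]]·[m, c]ᵀ = [15520, 85120]ᵀ.
Δ = 2258·67106 − 12168² = 3465124.
m = (15520·67106 − 12168·85120)/3465124 = 110480/66637; c = (2258·85120 − 12168·15520)/3465124 = 838400/866281.
Residuals: 820842/866281, -404712/866281, -368478/866281, 230549/866281; SSR = 1184953/866281.

SSR = 1.368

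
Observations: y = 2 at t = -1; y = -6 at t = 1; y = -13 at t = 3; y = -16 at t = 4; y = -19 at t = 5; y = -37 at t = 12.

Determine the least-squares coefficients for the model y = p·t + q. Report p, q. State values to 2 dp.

p = -2.94, q = -3.07

Entries of XᵀX: Σt·t = 196, Σt = 24, Σ1 = 6.
Right-hand side: Σt·y = -650, Σy = -89.
So XᵀX·[p, q]ᵀ = Xᵀy: [[196, 24]; [24, 6]]·[p, q]ᵀ = [-650, -89]ᵀ.
Δ = 196·6 − 24² = 600.
p = ((-650)·6 − 24·(-89))/600 = -147/50; q = (196·(-89) − 24·(-650))/600 = -461/150.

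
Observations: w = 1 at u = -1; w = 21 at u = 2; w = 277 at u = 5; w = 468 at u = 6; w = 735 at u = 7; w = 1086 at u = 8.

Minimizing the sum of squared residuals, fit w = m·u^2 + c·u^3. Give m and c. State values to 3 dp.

m = 1.214, c = 1.969

With design matrix M, MᵀM = [[8435, 60507]; [60507, 442139]] and Mᵀw = [129377, 944017]ᵀ.
Δ = 8435·442139 − 60507² = 68345416.
m = (129377·442139 − 60507·944017)/68345416 = 10372598/8543177; c = (8435·944017 − 60507·129377)/68345416 = 16821157/8543177.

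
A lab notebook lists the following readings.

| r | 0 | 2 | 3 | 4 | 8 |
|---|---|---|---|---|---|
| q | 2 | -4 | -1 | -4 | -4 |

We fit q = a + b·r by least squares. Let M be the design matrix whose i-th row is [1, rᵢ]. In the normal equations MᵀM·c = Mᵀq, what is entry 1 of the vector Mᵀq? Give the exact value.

-11

Entry 1 ↔ basis 1, so (Mᵀq)_{1} = Σᵢ qᵢ = (1)·(2) + (1)·(-4) + (1)·(-1) + (1)·(-4) + (1)·(-4) = -11.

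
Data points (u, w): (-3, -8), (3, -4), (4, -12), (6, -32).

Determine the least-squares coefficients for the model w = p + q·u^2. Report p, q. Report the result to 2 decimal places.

Normal-equation sums: Σ1 = 4, Σu^2 = 70, Σu^2·u^2 = 1714.
For Xᵀw: Σw = -56, Σu^2·w = -1452.
XᵀX·[p, q]ᵀ = Xᵀw becomes [[4, 70]; [70, 1714]]·[p, q]ᵀ = [-56, -1452]ᵀ.
Eliminating q: 1714·(row 1) − 70·(row 2) gives 1956·p = 1714·(-56) − 70·(-1452) = 5656, so p = 1414/489.
Then q = ((-1452) − 70·(1414/489))/1714 = -472/489.

p = 2.89, q = -0.97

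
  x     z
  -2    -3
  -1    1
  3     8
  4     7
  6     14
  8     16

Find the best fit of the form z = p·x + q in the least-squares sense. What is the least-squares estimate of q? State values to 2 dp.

q = 1.64

Sums needed: Σx·x = 130, Σx = 18, Σ1 = 6.
Right-hand side: Σx·z = 269, Σz = 43.
Normal equations: [[130, 18]; [18, 6]]·[p, q]ᵀ = [269, 43]ᵀ.
Eliminating q: 6·(row 1) − 18·(row 2) gives 456·p = 6·269 − 18·43 = 840, so p = 35/19.
Then q = (43 − 18·(35/19))/6 = 187/114.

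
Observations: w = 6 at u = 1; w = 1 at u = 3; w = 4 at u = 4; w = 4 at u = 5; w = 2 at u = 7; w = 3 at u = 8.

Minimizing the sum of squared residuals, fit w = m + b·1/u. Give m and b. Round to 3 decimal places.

From the data, Σ1 = 6, Σ1/u = 1723/840, Σ1/u·1/u = 881749/705600.
Right-hand side: Σw = 20, Σ1/u·w = 7387/840.
Normal equations: [[6, 1723/840]; [1723/840, 881749/705600]]·[m, b]ᵀ = [20, 7387/840]ᵀ.
Eliminating b: (881749/705600)·(row 1) − (1723/840)·(row 2) gives (464353/141120)·m = (881749/705600)·20 − (1723/840)·(7387/840) = 4907179/705600, so m = 4907179/2321765.
Then b = ((7387/840) − (1723/840)·(4907179/2321765))/(881749/705600) = 1656816/464353.

m = 2.114, b = 3.568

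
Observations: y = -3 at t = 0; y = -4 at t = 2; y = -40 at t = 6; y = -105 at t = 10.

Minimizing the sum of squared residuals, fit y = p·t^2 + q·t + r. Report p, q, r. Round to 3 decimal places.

p = -1.052, q = 0.189, r = -2.015

XᵀX·[p, q, r]ᵀ = Xᵀy reads: 11312·p + 1224·q + 140·r = -11956;  1224·p + 140·q + 18·r = -1298;  140·p + 18·q + 4·r = -152.
(Σt^2·t^2 = 11312, Σt^2·t = 1224, Σt^2 = 140, Σt·t = 140, Σt = 18, Σ1 = 4, Σt^2·y = -11956, Σt·y = -1298, Σy = -152.)
Inverting the 3×3 Gram matrix, [p, q, r]ᵀ = [-3351/3184, 301/1592, -401/199]ᵀ.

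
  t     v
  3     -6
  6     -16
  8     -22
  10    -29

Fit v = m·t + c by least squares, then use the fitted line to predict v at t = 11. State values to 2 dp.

AᵀA·[m, c]ᵀ = Aᵀv reads: 209·m + 27·c = -580;  27·m + 4·c = -73.
(Σt·t = 209, Σt = 27, Σ1 = 4, Σt·v = -580, Σv = -73.)
Determinant 209·4 − 27² = 107.
m = ((-580)·4 − 27·(-73))/107 = -349/107; c = (209·(-73) − 27·(-580))/107 = 403/107.
At t = 11: v̂ = (-349/107)·(11) + (403/107)·(1) = -3436/107.

v̂ = -32.11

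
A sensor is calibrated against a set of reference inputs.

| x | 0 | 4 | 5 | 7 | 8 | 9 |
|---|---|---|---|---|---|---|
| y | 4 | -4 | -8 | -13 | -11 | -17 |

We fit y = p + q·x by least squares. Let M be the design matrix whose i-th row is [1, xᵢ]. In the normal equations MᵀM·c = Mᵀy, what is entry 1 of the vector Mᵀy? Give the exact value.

-49

Entry 1 ↔ basis 1, so (Mᵀy)_{1} = Σᵢ yᵢ = (1)·(4) + (1)·(-4) + (1)·(-8) + (1)·(-13) + (1)·(-11) + (1)·(-17) = -49.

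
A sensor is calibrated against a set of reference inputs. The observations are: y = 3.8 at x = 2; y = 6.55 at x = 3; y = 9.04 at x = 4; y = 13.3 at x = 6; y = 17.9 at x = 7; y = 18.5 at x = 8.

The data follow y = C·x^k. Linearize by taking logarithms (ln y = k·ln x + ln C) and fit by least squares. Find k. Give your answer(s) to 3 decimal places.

k = 1.150

With ln yᵢ as the transformed response and ln xᵢ as the regressor:
AᵀA = [[14.9303, 8.9952]; [8.9952, 6]], rhs = [22.3599, 13.8065]ᵀ  (here Σln x = 8.9952, Σ(ln x)² = 14.9303, Σln y = 13.8065, Σln x·ln y = 22.3599).
Solving (det = 8.6686): k = 1.14987, ln C = 0.57720.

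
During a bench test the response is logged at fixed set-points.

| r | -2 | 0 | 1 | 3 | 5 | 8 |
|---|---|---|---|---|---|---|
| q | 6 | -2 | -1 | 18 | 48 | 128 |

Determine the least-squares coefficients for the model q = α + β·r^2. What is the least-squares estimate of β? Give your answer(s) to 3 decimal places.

Compute the Gram sums: Σ1 = 6, Σr^2 = 103, Σr^2·r^2 = 4819.
For Aᵀq: Σq = 197, Σr^2·q = 9577.
AᵀA·[α, β]ᵀ = Aᵀq becomes [[6, 103]; [103, 4819]]·[α, β]ᵀ = [197, 9577]ᵀ.
det = 6·4819 − 103² = 18305.
α = (197·4819 − 103·9577)/18305 = -37088/18305; β = (6·9577 − 103·197)/18305 = 37171/18305.

β = 2.031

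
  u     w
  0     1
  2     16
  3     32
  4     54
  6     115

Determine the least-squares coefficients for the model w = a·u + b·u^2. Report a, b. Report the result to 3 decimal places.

Normal-equation sums: Σu·u = 65, Σu·u^2 = 315, Σu^2·u^2 = 1649.
For Mᵀw: Σu·w = 1034, Σu^2·w = 5356.
Eliminating b: 1649·(row 1) − 315·(row 2) gives 7960·a = 1649·1034 − 315·5356 = 17926, so a = 8963/3980.
Then b = (5356 − 315·(8963/3980))/1649 = 2243/796.

a = 2.252, b = 2.818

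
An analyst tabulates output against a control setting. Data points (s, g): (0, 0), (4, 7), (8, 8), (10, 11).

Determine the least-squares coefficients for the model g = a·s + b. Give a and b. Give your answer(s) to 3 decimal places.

a = 1.000, b = 1.000

Forming MᵀM = [[180, 22]; [22, 4]] and Mᵀg = [202, 26]ᵀ gives MᵀM·[a, b]ᵀ = Mᵀg.
det = 180·4 − 22² = 236.
a = (202·4 − 22·26)/236 = 1; b = (180·26 − 22·202)/236 = 1.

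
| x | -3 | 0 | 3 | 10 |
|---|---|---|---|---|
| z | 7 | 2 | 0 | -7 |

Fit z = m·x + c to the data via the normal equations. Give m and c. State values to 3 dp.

From the data, Σx·x = 118, Σx = 10, Σ1 = 4.
For Aᵀz: Σx·z = -91, Σz = 2.
AᵀA·[m, c]ᵀ = Aᵀz becomes [[118, 10]; [10, 4]]·[m, c]ᵀ = [-91, 2]ᵀ.
Eliminating c: 4·(row 1) − 10·(row 2) gives 372·m = 4·(-91) − 10·2 = -384, so m = -32/31.
Then c = (2 − 10·(-32/31))/4 = 191/62.

m = -1.032, c = 3.081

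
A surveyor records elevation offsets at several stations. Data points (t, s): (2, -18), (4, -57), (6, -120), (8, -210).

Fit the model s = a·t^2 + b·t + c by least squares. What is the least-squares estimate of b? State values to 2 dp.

b = -0.08

From the data, Σt^2·t^2 = 5664, Σt^2·t = 800, Σt^2 = 120, Σt·t = 120, Σt = 20, Σ1 = 4.
For Xᵀs: Σt^2·s = -18744, Σt·s = -2664, Σs = -405.
Normal equations: [[5664, 800, 120]; [800, 120, 20]; [120, 20, 4]]·[a, b, c]ᵀ = [-18744, -2664, -405]ᵀ.
Row-reducing yields a = -51/16, b = -3/40, c = -21/4.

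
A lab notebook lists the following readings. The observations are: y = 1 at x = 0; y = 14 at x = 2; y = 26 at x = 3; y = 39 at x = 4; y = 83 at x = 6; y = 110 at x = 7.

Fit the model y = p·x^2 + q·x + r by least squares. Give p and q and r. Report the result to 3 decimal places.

Setting ∂/∂p … = 0 gives: 4050·p + 658·q + 114·r = 9292;  658·p + 114·q + 22·r = 1530;  114·p + 22·q + 6·r = 273.
(Σx^2·x^2 = 4050, Σx^2·x = 658, Σx^2 = 114, Σx·x = 114, Σx = 22, Σ1 = 6, Σx^2·y = 9292, Σx·y = 1530, Σy = 273.)
Solving the 3×3 system (Gaussian elimination) gives p = 1481/780, q = 2859/1300, r = 2653/1950.

p = 1.899, q = 2.199, r = 1.361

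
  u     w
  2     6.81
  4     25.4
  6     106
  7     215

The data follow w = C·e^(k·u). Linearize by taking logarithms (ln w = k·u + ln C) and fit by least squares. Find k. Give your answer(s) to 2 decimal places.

k = 0.69

With ln wᵢ as the transformed response and uᵢ as the regressor:
Σu = 19.0000, Σ(u)² = 105.0000, Σln w = 15.1872, Σu·ln w = 82.3509.
Normal system: [[105.0000, 19.0000]; [19.0000, 4]]·[k, ln C]ᵀ = [82.3509, 15.1872]ᵀ.
Solving (det = 59.0000): k = 0.69231, ln C = 0.50833.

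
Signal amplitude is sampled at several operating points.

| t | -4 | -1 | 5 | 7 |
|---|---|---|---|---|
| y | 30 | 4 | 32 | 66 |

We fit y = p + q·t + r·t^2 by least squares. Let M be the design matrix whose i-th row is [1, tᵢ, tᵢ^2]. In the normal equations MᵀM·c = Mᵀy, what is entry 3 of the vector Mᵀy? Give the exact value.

4518

Entry 3 ↔ basis t^2, so (Mᵀy)_{3} = Σᵢ (t^2)·yᵢ = (16)·(30) + (1)·(4) + (25)·(32) + (49)·(66) = 4518.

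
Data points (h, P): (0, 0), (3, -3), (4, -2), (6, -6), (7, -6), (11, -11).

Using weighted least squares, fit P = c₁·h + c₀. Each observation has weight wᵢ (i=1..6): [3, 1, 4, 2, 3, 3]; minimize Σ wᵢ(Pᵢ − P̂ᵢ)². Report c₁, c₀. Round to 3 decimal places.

c₁ = -1.027, c₀ = 0.829

Entries of AᵀWA: Σwᵢ·h·h = 655, Σwᵢ·h = 85, Σwᵢ·1 = 16.
And Σwᵢ·h·P = -602, Σwᵢ·P = -74.
AᵀWA·[c₁, c₀]ᵀ = AᵀWP becomes [[655, 85]; [85, 16]]·[c₁, c₀]ᵀ = [-602, -74]ᵀ.
Eliminating c₀: 16·(row 1) − 85·(row 2) gives 3255·c₁ = 16·(-602) − 85·(-74) = -3342, so c₁ = -1114/1085.
Then c₀ = ((-74) − 85·(-1114/1085))/16 = 180/217.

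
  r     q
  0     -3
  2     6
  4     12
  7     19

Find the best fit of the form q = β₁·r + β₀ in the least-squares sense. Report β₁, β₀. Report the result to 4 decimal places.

β₁ = 3.0841, β₀ = -1.5234

With design matrix X, XᵀX = [[69, 13]; [13, 4]] and Xᵀq = [193, 34]ᵀ.
det = 69·4 − 13² = 107.
β₁ = (193·4 − 13·34)/107 = 330/107; β₀ = (69·34 − 13·193)/107 = -163/107.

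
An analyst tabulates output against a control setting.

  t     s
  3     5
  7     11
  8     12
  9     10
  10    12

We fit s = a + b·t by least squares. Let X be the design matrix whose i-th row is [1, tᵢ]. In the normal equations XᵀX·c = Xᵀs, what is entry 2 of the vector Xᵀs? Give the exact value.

Entry 2 ↔ basis t, so (Xᵀs)_{2} = Σᵢ (t)·sᵢ = (3)·(5) + (7)·(11) + (8)·(12) + (9)·(10) + (10)·(12) = 398.

398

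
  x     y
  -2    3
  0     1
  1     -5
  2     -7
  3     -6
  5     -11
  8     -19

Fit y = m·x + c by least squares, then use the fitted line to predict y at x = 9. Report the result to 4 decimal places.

ŷ = -20.6000

From the data, Σx·x = 107, Σx = 17, Σ1 = 7.
Right-hand side: Σx·y = -250, Σy = -44.
So MᵀM·[m, c]ᵀ = Mᵀy: [[107, 17]; [17, 7]]·[m, c]ᵀ = [-250, -44]ᵀ.
Eliminating c: 7·(row 1) − 17·(row 2) gives 460·m = 7·(-250) − 17·(-44) = -1002, so m = -501/230.
Then c = ((-44) − 17·(-501/230))/7 = -229/230.
At x = 9: ŷ = (-501/230)·(9) + (-229/230)·(1) = -103/5.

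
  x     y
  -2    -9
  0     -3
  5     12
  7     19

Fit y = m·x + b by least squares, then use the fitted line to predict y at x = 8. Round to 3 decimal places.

The normal equations are: 78·m + 10·b = 211;  10·m + 4·b = 19.
Determinant 78·4 − 10² = 212.
m = (211·4 − 10·19)/212 = 327/106; b = (78·19 − 10·211)/212 = -157/53.
At x = 8: ŷ = (327/106)·(8) + (-157/53)·(1) = 1151/53.

ŷ = 21.717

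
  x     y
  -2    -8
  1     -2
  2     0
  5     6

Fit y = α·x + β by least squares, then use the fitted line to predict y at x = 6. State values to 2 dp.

The normal system MᵀM·[α, β]ᵀ = Mᵀy is [[34, 6]; [6, 4]]·[α, β]ᵀ = [44, -4]ᵀ.
Δ = 34·4 − 6² = 100.
α = (44·4 − 6·(-4))/100 = 2; β = (34·(-4) − 6·44)/100 = -4.
At x = 6: ŷ = (2)·(6) + (-4)·(1) = 8.

ŷ = 8.00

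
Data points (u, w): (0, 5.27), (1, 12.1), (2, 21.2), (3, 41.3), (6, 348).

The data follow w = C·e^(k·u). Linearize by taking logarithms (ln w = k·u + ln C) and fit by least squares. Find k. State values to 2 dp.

k = 0.69

With ln wᵢ as the transformed response and uᵢ as the regressor:
Sums: Σu = 12.0000, Σ(u)² = 50.0000, Σln w = 16.7823, Σu·ln w = 54.8770.
Normal system: [[50.0000, 12.0000]; [12.0000, 5]]·[k, ln C]ᵀ = [54.8770, 16.7823]ᵀ.
Δ = 50.0000·5 − (12.0000)² = 106.0000; k = (54.8770·5 − 12.0000·16.7823)/106.0000 = 0.68865, ln C = (50.0000·16.7823 − 12.0000·54.8770)/106.0000 = 1.70369.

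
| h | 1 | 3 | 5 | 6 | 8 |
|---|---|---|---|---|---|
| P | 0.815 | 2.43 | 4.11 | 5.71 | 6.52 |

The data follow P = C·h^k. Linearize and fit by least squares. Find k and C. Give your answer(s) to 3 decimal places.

Linearized form: ln P = k·ln h + ln C. From the 5 transformed points,
Σln h = 6.5793, Σ(ln h)² = 11.3317, Σln P = 5.7138, Σln h·ln P = 10.2706.
Equations: 11.3317·k + 6.5793·ln C = 10.2706;  6.5793·k + 5·ln C = 5.7138.
Solving (det = 13.3720): k = 1.02903, ln C = -0.21128, so C = exp(-0.21128) = 0.80955.

k = 1.029, C = 0.810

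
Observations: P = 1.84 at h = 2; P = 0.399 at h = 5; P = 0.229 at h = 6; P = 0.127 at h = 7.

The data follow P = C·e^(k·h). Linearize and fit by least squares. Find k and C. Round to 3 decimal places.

Linearized form: ln P = k·h + ln C. From the 4 transformed points,
AᵀA = [[114.0000, 20.0000]; [20.0000, 4]], rhs = [-26.6636, -3.8466]ᵀ  (here Σh = 20.0000, Σ(h)² = 114.0000, Σln P = -3.8466, Σh·ln P = -26.6636).
Slope k = (n·Σh·ln P − Σh·Σln P)/(n·Σ(h)² − (Σh)²) = (4·-26.6636 − 20.0000·-3.8466)/56.0000 = -0.53075; ln C = (Σln P − k·Σh)/n = 1.69208, so C = exp(1.69208) = 5.43077.

k = -0.531, C = 5.431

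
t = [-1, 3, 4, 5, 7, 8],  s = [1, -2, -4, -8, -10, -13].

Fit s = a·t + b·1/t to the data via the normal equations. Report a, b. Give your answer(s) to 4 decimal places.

a = -1.4931, b = 1.3110

With design matrix M, MᵀM = [[164, 6]; [6, 881749/705600]] and Mᵀs = [-237, -6149/840]ᵀ.
Determinant 164·(881749/705600) − 6² = 29801309/176400.
a = ((-237)·(881749/705600) − 6·(-6149/840))/(29801309/176400) = -177983553/119205236; b = (164·(-6149/840) − 6·(-237))/(29801309/176400) = 39069240/29801309.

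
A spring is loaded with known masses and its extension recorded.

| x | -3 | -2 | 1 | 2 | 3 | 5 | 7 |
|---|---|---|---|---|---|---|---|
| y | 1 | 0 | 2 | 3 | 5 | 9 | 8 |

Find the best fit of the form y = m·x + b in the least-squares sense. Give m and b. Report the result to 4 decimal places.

Entries of MᵀM: Σx·x = 101, Σx = 13, Σ1 = 7.
Right-hand side: Σx·y = 121, Σy = 28.
Eliminating b: 7·(row 1) − 13·(row 2) gives 538·m = 7·121 − 13·28 = 483, so m = 483/538.
Then b = (28 − 13·(483/538))/7 = 1255/538.

m = 0.8978, b = 2.3327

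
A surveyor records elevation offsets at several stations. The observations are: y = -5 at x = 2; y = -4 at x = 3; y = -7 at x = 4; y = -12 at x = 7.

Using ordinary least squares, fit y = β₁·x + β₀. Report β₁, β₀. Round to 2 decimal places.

β₁ = -1.57, β₀ = -0.71

With design matrix M, MᵀM = [[78, 16]; [16, 4]] and Mᵀy = [-134, -28]ᵀ.
Eliminating β₀: 4·(row 1) − 16·(row 2) gives 56·β₁ = 4·(-134) − 16·(-28) = -88, so β₁ = -11/7.
Then β₀ = ((-28) − 16·(-11/7))/4 = -5/7.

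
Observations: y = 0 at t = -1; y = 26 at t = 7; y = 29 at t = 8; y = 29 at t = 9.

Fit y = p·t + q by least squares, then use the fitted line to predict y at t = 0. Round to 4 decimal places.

Entries of AᵀA: Σt·t = 195, Σt = 23, Σ1 = 4.
And Σt·y = 675, Σy = 84.
Normal equations: [[195, 23]; [23, 4]]·[p, q]ᵀ = [675, 84]ᵀ.
Δ = 195·4 − 23² = 251.
p = (675·4 − 23·84)/251 = 768/251; q = (195·84 − 23·675)/251 = 855/251.
At t = 0: ŷ = (768/251)·(0) + (855/251)·(1) = 855/251.

ŷ = 3.4064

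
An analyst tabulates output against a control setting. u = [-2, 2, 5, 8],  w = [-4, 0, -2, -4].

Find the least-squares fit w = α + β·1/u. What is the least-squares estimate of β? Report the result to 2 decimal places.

β = 3.61

Compute the Gram sums: Σ1 = 4, Σ1/u = 13/40, Σ1/u·1/u = 889/1600.
And Σw = -10, Σ1/u·w = 11/10.
XᵀX·[α, β]ᵀ = Xᵀw becomes [[4, 13/40]; [13/40, 889/1600]]·[α, β]ᵀ = [-10, 11/10]ᵀ.
Eliminating β: (889/1600)·(row 1) − (13/40)·(row 2) gives (3387/1600)·α = (889/1600)·(-10) − (13/40)·(11/10) = -4731/800, so α = -3154/1129.
Then β = ((11/10) − (13/40)·(-3154/1129))/(889/1600) = 4080/1129.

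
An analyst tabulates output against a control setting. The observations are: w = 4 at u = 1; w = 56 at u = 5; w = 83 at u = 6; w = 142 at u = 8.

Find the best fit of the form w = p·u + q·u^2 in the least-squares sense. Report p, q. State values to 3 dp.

XᵀX·[p, q]ᵀ = Xᵀw reads: 126·p + 854·q = 1918;  854·p + 6018·q = 13480.
Δ = 126·6018 − 854² = 28952.
p = (1918·6018 − 854·13480)/28952 = 1093/1034; q = (126·13480 − 854·1918)/28952 = 2161/1034.

p = 1.057, q = 2.090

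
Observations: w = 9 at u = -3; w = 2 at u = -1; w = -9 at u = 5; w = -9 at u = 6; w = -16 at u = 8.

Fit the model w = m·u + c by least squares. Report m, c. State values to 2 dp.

Normal-equation sums: Σu·u = 135, Σu = 15, Σ1 = 5.
And Σu·w = -256, Σw = -23.
Normal equations: [[135, 15]; [15, 5]]·[m, c]ᵀ = [-256, -23]ᵀ.
Determinant 135·5 − 15² = 450.
m = ((-256)·5 − 15·(-23))/450 = -187/90; c = (135·(-23) − 15·(-256))/450 = 49/30.

m = -2.08, c = 1.63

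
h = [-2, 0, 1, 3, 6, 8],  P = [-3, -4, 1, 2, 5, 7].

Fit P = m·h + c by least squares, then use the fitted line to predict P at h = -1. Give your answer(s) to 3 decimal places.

Sums needed: Σh·h = 114, Σh = 16, Σ1 = 6.
For MᵀP: Σh·P = 99, ΣP = 8.
So MᵀM·[m, c]ᵀ = MᵀP: [[114, 16]; [16, 6]]·[m, c]ᵀ = [99, 8]ᵀ.
Eliminating c: 6·(row 1) − 16·(row 2) gives 428·m = 6·99 − 16·8 = 466, so m = 233/214.
Then c = (8 − 16·(233/214))/6 = -168/107.
At h = -1: P̂ = (233/214)·(-1) + (-168/107)·(1) = -569/214.

P̂ = -2.659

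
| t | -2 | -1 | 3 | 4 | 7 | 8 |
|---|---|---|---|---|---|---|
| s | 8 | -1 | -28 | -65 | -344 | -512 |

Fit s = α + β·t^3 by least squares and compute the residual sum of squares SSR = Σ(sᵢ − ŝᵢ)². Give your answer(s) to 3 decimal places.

Forming MᵀM = [[6, 937]; [937, 384683]] and Mᵀs = [-942, -385115]ᵀ gives MᵀM·[α, β]ᵀ = Mᵀs.
Determinant 6·384683 − 937² = 1430129.
α = ((-942)·384683 − 937·(-385115))/1430129 = -1518631/1430129; β = (6·(-385115) − 937·(-942))/1430129 = -1428036/1430129.
Residuals: 1535375/1430129, -1339534/1430129, 31991/1430129, -45450/1430129, -629397/1430129, 447015/1430129; SSR = 3321924/1430129.

SSR = 2.323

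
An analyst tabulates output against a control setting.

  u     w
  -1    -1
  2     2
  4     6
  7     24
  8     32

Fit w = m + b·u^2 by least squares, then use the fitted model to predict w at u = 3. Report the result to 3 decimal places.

ŵ = 3.424

The normal system XᵀX·[m, b]ᵀ = Xᵀw is [[5, 134]; [134, 6770]]·[m, b]ᵀ = [63, 3327]ᵀ.
det = 5·6770 − 134² = 15894.
m = (63·6770 − 134·3327)/15894 = -3218/2649; b = (5·3327 − 134·63)/15894 = 2731/5298.
At u = 3: ŵ = (-3218/2649)·(1) + (2731/5298)·(9) = 18143/5298.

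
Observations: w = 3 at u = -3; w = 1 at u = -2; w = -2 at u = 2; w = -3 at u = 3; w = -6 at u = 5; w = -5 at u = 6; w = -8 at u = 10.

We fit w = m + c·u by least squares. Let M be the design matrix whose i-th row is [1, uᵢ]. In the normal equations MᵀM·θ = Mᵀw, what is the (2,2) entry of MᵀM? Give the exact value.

Row 2 ↔ basis u, column 2 ↔ basis u, so (MᵀM)_{2,2} = Σᵢ (u)·(u) = (-3)·(-3) + (-2)·(-2) + (2)·(2) + (3)·(3) + (5)·(5) + (6)·(6) + (10)·(10) = 187.

187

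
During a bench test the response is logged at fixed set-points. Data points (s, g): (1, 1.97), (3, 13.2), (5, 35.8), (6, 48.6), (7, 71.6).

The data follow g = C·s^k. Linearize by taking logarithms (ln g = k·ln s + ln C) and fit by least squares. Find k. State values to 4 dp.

Let Y = ln g. Fitting Y = k·ln s + ln C by least squares:
Σln s = 6.4457, Σ(ln s)² = 10.7942, Σln g = 14.9909, Σln s·ln g = 23.8628.
Equations: 10.7942·k + 6.4457·ln C = 23.8628;  6.4457·k + 5·ln C = 14.9909.
Δ = 10.7942·5 − (6.4457)² = 12.4237; k = (23.8628·5 − 6.4457·14.9909)/12.4237 = 1.82609, ln C = (10.7942·14.9909 − 6.4457·23.8628)/12.4237 = 0.64409.

k = 1.8261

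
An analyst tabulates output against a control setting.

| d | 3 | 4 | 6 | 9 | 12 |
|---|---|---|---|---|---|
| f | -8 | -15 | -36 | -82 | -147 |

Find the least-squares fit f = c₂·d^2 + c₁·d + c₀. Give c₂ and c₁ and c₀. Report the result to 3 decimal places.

AᵀA·[c₂, c₁, c₀]ᵀ = Aᵀf reads: 28930·c₂ + 2764·c₁ + 286·c₀ = -29418;  2764·c₂ + 286·c₁ + 34·c₀ = -2802;  286·c₂ + 34·c₁ + 5·c₀ = -288.
(Σd^2·d^2 = 28930, Σd^2·d = 2764, Σd^2 = 286, Σd·d = 286, Σd = 34, Σ1 = 5, Σd^2·f = -29418, Σd·f = -2802, Σf = -288.)
Row-reducing yields c₂ = -7615/7413, c₁ = -281/7413, c₀ = 500/353.

c₂ = -1.027, c₁ = -0.038, c₀ = 1.416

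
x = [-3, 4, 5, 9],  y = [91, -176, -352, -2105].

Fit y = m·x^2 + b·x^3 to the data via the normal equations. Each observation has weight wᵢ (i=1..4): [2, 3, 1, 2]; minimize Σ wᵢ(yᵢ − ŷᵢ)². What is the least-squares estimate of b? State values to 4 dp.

b = -2.9988

Entries of AᵀWA: Σwᵢ·x^2·x^2 = 14677, Σwᵢ·x^2·x^3 = 123809, Σwᵢ·x^3·x^3 = 1092253.
Right-hand side: Σwᵢ·x^2·y = -356620, Σwᵢ·x^3·y = -3151796.
AᵀWA·[m, b]ᵀ = AᵀWy becomes [[14677, 123809]; [123809, 1092253]]·[m, b]ᵀ = [-356620, -3151796]ᵀ.
Eliminating b: 1092253·(row 1) − 123809·(row 2) gives 702328800·m = 1092253·(-356620) − 123809·(-3151796) = 701446104, so m = 29226921/29263700.
Then b = ((-3151796) − 123809·(29226921/29263700))/1092253 = -87756013/29263700.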